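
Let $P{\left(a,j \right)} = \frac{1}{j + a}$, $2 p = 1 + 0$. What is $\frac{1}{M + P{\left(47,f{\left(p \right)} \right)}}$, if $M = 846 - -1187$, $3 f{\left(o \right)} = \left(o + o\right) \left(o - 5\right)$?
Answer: $\frac{91}{185005} \approx 0.00049188$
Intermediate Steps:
$p = \frac{1}{2}$ ($p = \frac{1 + 0}{2} = \frac{1}{2} \cdot 1 = \frac{1}{2} \approx 0.5$)
$f{\left(o \right)} = \frac{2 o \left(-5 + o\right)}{3}$ ($f{\left(o \right)} = \frac{\left(o + o\right) \left(o - 5\right)}{3} = \frac{2 o \left(-5 + o\right)}{3}$)
$M = 2033$ ($M = 846 + 1187 = 2033$)
$P{\left(a,j \right)} = \frac{1}{a + j}$
$\frac{1}{M + P{\left(47,f{\left(p \right)} \right)}} = \frac{1}{2033 + \frac{1}{47 + \frac{2}{3} \cdot \frac{1}{2} \left(-5 + \frac{1}{2}\right)}} = \frac{1}{2033 + \frac{1}{47 + \frac{2}{3} \cdot \frac{1}{2} \left(- \frac{9}{2}\right)}} = \frac{1}{2033 + \frac{1}{47 - \frac{3}{2}}} = \frac{1}{2033 + \frac{1}{\frac{91}{2}}} = \frac{1}{2033 + \frac{2}{91}} = \frac{1}{\frac{185005}{91}} = \frac{91}{185005}$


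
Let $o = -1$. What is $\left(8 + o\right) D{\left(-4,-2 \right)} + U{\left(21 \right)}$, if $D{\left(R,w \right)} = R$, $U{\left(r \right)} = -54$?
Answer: $-82$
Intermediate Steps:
$\left(8 + o\right) D{\left(-4,-2 \right)} + U{\left(21 \right)} = \left(8 - 1\right) \left(-4\right) - 54 = 7 \left(-4\right) - 54 = -28 - 54 = -82$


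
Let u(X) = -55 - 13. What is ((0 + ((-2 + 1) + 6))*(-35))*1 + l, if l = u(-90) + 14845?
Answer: 14602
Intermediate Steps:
u(X) = -68
l = 14777 (l = -68 + 14845 = 14777)
((0 + ((-2 + 1) + 6))*(-35))*1 + l = ((0 + ((-2 + 1) + 6))*(-35))*1 + 14777 = ((0 + (-1 + 6))*(-35))*1 + 14777 = ((0 + 5)*(-35))*1 + 14777 = (5*(-35))*1 + 14777 = -175*1 + 14777 = -175 + 14777 = 14602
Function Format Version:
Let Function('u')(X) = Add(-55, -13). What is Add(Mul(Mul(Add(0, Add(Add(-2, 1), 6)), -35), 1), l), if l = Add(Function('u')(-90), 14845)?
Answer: 14602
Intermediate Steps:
Function('u')(X) = -68
l = 14777 (l = Add(-68, 14845) = 14777)
Add(Mul(Mul(Add(0, Add(Add(-2, 1), 6)), -35), 1), l) = Add(Mul(Mul(Add(0, Add(Add(-2, 1), 6)), -35), 1), 14777) = Add(Mul(Mul(Add(0, Add(-1, 6)), -35), 1), 14777) = Add(Mul(Mul(Add(0, 5), -35), 1), 14777) = Add(Mul(Mul(5, -35), 1), 14777) = Add(Mul(-175, 1), 14777) = Add(-175, 14777) = 14602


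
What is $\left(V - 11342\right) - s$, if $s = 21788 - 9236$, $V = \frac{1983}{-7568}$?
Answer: $- \frac{180831775}{7568} \approx -23894.0$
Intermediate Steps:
$V = - \frac{1983}{7568}$ ($V = 1983 \left(- \frac{1}{7568}\right) = - \frac{1983}{7568} \approx -0.26202$)
$s = 12552$ ($s = 21788 - 9236 = 12552$)
$\left(V - 11342\right) - s = \left(- \frac{1983}{7568} - 11342\right) - 12552 = - \frac{85838239}{7568} - 12552 = - \frac{180831775}{7568}$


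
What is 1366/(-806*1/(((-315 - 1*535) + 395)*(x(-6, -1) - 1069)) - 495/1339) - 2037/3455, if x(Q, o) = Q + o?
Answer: -172234916413/46811795 ≈ -3679.3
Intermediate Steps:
1366/(-806*1/(((-315 - 1*535) + 395)*(x(-6, -1) - 1069)) - 495/1339) - 2037/3455 = 1366/(-806*1/(((-315 - 1*535) + 395)*((-6 - 1) - 1069)) - 495/1339) - 2037/3455 = 1366/(-806*1/((-7 - 1069)*((-315 - 535) + 395)) - 495*1/1339) - 2037*1/3455 = 1366/(-806*(-1/(1076*(-850 + 395))) - 495/1339) - 2037/3455 = 1366/(-806/((-1076*(-455))) - 495/1339) - 2037/3455 = 1366/(-806/489580 - 495/1339) - 2037/3455 = 1366/(-806*1/489580 - 495/1339) - 2037/3455 = 1366/(-31/18830 - 495/1339) - 2037/3455 = 1366/(-9362359/25213370) - 2037/3455 = 1366*(-25213370/9362359) - 2037/3455 = -34441463420/9362359 - 2037/3455 = -172234916413/46811795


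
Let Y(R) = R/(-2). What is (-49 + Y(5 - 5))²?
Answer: 2401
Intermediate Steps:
Y(R) = -R/2 (Y(R) = R*(-½) = -R/2)
(-49 + Y(5 - 5))² = (-49 - (5 - 5)/2)² = (-49 - ½*0)² = (-49 + 0)² = (-49)² = 2401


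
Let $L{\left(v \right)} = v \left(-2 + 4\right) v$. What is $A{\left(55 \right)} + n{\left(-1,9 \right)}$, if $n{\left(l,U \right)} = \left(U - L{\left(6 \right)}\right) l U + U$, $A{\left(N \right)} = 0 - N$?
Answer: $521$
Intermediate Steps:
$L{\left(v \right)} = 2 v^{2}$ ($L{\left(v \right)} = v 2 v = 2 v^{2}$)
$A{\left(N \right)} = - N$
$n{\left(l,U \right)} = U + U l \left(-72 + U\right)$ ($n{\left(l,U \right)} = \left(U - 2 \cdot 6^{2}\right) l U + U = \left(U - 2 \cdot 36\right) l U + U = \left(U - 72\right) l U + U = \left(-72 + U\right) l U + U = l \left(-72 + U\right) U + U = U l \left(-72 + U\right) + U = U + U l \left(-72 + U\right)$)
$A{\left(55 \right)} + n{\left(-1,9 \right)} = \left(-1\right) 55 + 9 \left(1 - -72 + 9 \left(-1\right)\right) = -55 + 9 \left(1 + 72 - 9\right) = -55 + 9 \cdot 64 = -55 + 576 = 521$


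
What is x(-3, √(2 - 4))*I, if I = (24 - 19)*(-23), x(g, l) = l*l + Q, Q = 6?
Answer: -460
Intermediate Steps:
x(g, l) = 6 + l² (x(g, l) = l*l + 6 = l² + 6 = 6 + l²)
I = -115 (I = 5*(-23) = -115)
x(-3, √(2 - 4))*I = (6 + (√(2 - 4))²)*(-115) = (6 + (√(-2))²)*(-115) = (6 + (I*√2)²)*(-115) = (6 - 2)*(-115) = 4*(-115) = -460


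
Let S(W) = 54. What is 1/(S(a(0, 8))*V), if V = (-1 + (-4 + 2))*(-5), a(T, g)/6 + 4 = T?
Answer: 1/810 ≈ 0.0012346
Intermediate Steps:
a(T, g) = -24 + 6*T
V = 15 (V = (-1 - 2)*(-5) = -3*(-5) = 15)
1/(S(a(0, 8))*V) = 1/(54*15) = 1/810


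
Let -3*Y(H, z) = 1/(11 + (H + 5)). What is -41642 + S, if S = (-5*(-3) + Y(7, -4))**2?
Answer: -197188406/4761 ≈ -41417.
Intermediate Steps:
Y(H, z) = -1/(3*(16 + H)) (Y(H, z) = -1/(3*(11 + (H + 5))) = -1/(3*(11 + (5 + H))) = -1/(3*(16 + H)))
S = 1069156/4761 (S = (-5*(-3) - 1/(48 + 3*7))**2 = (15 - 1/(48 + 21))**2 = (15 - 1/69)**2 = (1034/69)**2 = 1069156/4761 ≈ 224.57)
-41642 + S = -41642 + 1069156/4761 = -197188406/4761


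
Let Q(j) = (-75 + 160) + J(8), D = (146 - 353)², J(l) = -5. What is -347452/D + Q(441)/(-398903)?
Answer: -138603073076/17092594647 ≈ -8.1089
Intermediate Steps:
D = 42849 (D = (-207)² = 42849)
Q(j) = 80 (Q(j) = (-75 + 160) - 5 = 85 - 5 = 80)
-347452/D + Q(441)/(-398903) = -347452/42849 + 80/(-398903) = -347452*1/42849 + 80*(-1/398903) = -347452/42849 - 80/398903 = -138603073076/17092594647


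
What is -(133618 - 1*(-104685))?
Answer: -238303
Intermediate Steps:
-(133618 - 1*(-104685)) = -(133618 + 104685) = -1*238303 = -238303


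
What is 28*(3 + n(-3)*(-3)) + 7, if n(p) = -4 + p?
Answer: 679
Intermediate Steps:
28*(3 + n(-3)*(-3)) + 7 = 28*(3 + (-4 - 3)*(-3)) + 7 = 28*(3 - 7*(-3)) + 7 = 28*(3 + 21) + 7 = 28*24 + 7 = 672 + 7 = 679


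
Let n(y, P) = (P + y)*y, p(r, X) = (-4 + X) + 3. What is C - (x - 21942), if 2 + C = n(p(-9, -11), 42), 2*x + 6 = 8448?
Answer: 17359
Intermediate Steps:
x = 4221 (x = -3 + (1/2)*8448 = -3 + 4224 = 4221)
p(r, X) = -1 + X
n(y, P) = y*(P + y)
C = -362 (C = -2 + (-1 - 11)*(42 + (-1 - 11)) = -2 - 12*(42 - 12) = -2 - 12*30 = -2 - 360 = -362)
C - (x - 21942) = -362 - (4221 - 21942) = -362 - 1*(-17721) = -362 + 17721 = 17359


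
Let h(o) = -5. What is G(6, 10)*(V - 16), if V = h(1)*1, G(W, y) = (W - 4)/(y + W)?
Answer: -21/8 ≈ -2.6250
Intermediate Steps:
G(W, y) = (-4 + W)/(W + y)
V = -5 (V = -5*1 = -5)
G(6, 10)*(V - 16) = ((-4 + 6)/(6 + 10))*(-5 - 16) = (2/16)*(-21) = ((1/16)*2)*(-21) = (⅛)*(-21) = -21/8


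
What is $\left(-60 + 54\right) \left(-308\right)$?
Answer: $1848$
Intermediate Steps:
$\left(-60 + 54\right) \left(-308\right) = \left(-6\right) \left(-308\right) = 1848$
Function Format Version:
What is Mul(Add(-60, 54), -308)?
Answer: 1848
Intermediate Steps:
Mul(Add(-60, 54), -308) = Mul(-6, -308) = 1848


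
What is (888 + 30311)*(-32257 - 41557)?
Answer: -2302922986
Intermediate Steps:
(888 + 30311)*(-32257 - 41557) = 31199*(-73814) = -2302922986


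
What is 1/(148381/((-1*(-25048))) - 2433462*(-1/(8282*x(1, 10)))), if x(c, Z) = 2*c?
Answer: 1026968/156958265 ≈ 0.0065429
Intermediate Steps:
1/(148381/((-1*(-25048))) - 2433462*(-1/(8282*x(1, 10)))) = 1/(148381/((-1*(-25048))) - 2433462/(((2*1)*101)*(-82))) = 1/(148381/25048 - 2433462/((2*101)*(-82))) = 1/(148381*(1/25048) - 2433462/(202*(-82))) = 1/(148381/25048 - 2433462/(-16564)) = 1/(148381/25048 - 2433462*(-1/16564)) = 1/(148381/25048 + 1216731/8282) = 1/(156958265/1026968) = 1026968/156958265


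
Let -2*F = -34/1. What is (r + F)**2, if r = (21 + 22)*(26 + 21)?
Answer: 4153444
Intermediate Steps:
F = 17 (F = -(-17)/1 = -(-17) = -1/2*(-34) = 17)
r = 2021 (r = 43*47 = 2021)
(r + F)**2 = (2021 + 17)**2 = 2038**2 = 4153444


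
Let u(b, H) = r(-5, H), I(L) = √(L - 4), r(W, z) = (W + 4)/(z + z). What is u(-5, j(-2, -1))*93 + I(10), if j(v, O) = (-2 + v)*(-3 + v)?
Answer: -93/40 + √6 ≈ 0.12449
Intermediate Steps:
r(W, z) = (4 + W)/(2*z) (r(W, z) = (4 + W)/((2*z)) = (4 + W)*(1/(2*z)) = (4 + W)/(2*z))
j(v, O) = (-3 + v)*(-2 + v)
I(L) = √(-4 + L)
u(b, H) = -1/(2*H) (u(b, H) = (4 - 5)/(2*H) = (½)*(-1)/H = -1/(2*H))
u(-5, j(-2, -1))*93 + I(10) = -1/(2*(6 + (-2)² - 5*(-2)))*93 + √(-4 + 10) = -1/(2*(6 + 4 + 10))*93 + √6 = -½/20*93 + √6 = -½*1/20*93 + √6 = -1/40*93 + √6 = -93/40 + √6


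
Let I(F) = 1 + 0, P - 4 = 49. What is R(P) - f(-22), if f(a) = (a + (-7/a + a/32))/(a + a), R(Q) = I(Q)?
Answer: 3807/7744 ≈ 0.49161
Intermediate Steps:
P = 53 (P = 4 + 49 = 53)
I(F) = 1
R(Q) = 1
f(a) = (-7/a + 33*a/32)/(2*a) (f(a) = (a + (-7/a + a*(1/32)))/((2*a)) = (a + (-7/a + a/32))*(1/(2*a)) = (-7/a + 33*a/32)*(1/(2*a)) = (-7/a + 33*a/32)/(2*a))
R(P) - f(-22) = 1 - (33/64 - 7/2/(-22)²) = 1 - (33/64 - 7/2*1/484) = 1 - (33/64 - 7/968) = 1 - 1*3937/7744 = 1 - 3937/7744 = 3807/7744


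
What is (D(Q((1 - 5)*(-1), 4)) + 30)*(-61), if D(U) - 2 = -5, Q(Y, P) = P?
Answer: -1647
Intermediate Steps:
D(U) = -3 (D(U) = 2 - 5 = -3)
(D(Q((1 - 5)*(-1), 4)) + 30)*(-61) = (-3 + 30)*(-61) = 27*(-61) = -1647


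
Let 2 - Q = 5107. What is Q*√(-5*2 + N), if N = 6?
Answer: -10210*I ≈ -10210.0*I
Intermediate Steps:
Q = -5105 (Q = 2 - 1*5107 = 2 - 5107 = -5105)
Q*√(-5*2 + N) = -5105*√(-5*2 + 6) = -5105*√(-10 + 6) = -10210*I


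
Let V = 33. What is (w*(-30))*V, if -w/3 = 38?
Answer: 112860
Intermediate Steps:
w = -114 (w = -3*38 = -114)
(w*(-30))*V = -114*(-30)*33 = 3420*33 = 112860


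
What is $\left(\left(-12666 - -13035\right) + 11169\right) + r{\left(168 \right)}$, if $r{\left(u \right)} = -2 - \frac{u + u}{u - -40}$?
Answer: $\frac{149947}{13} \approx 11534.0$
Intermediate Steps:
$r{\left(u \right)} = -2 - \frac{2 u}{40 + u}$ ($r{\left(u \right)} = -2 - \frac{2 u}{u + 40} = -2 - \frac{2 u}{40 + u}$)
$\left(\left(-12666 - -13035\right) + 11169\right) + r{\left(168 \right)} = \left(\left(-12666 - -13035\right) + 11169\right) + \frac{4 \left(-20 - 168\right)}{40 + 168} = \left(\left(-12666 + 13035\right) + 11169\right) + \frac{4 \left(-20 - 168\right)}{208} = \left(369 + 11169\right) + 4 \cdot \frac{1}{208} \left(-188\right) = 11538 - \frac{47}{13} = \frac{149947}{13}$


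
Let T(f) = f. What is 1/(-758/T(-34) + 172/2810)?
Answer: 23885/533957 ≈ 0.044732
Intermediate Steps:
1/(-758/T(-34) + 172/2810) = 1/(-758/(-34) + 172/2810) = 1/(-758*(-1/34) + 172*(1/2810)) = 1/(379/17 + 86/1405) = 1/(533957/23885) = 23885/533957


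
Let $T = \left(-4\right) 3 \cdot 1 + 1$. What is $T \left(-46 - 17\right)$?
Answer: $693$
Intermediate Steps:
$T = -11$ ($T = \left(-12\right) 1 + 1 = -12 + 1 = -11$)
$T \left(-46 - 17\right) = - 11 \left(-46 - 17\right) = \left(-11\right) \left(-63\right) = 693$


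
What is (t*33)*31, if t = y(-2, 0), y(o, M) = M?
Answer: 0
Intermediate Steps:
t = 0
(t*33)*31 = (0*33)*31 = 0*31 = 0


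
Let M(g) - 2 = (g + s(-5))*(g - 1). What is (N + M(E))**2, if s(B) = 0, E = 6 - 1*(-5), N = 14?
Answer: 15876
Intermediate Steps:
E = 11 (E = 6 + 5 = 11)
M(g) = 2 + g*(-1 + g) (M(g) = 2 + (g + 0)*(g - 1) = 2 + g*(-1 + g))
(N + M(E))**2 = (14 + (2 + 11**2 - 1*11))**2 = (14 + (2 + 121 - 11))**2 = (14 + 112)**2 = 126**2 = 15876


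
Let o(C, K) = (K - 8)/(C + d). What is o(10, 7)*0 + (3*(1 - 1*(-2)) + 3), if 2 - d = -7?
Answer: 12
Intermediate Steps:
d = 9 (d = 2 - 1*(-7) = 2 + 7 = 9)
o(C, K) = (-8 + K)/(9 + C) (o(C, K) = (K - 8)/(C + 9) = (-8 + K)/(9 + C))
o(10, 7)*0 + (3*(1 - 1*(-2)) + 3) = ((-8 + 7)/(9 + 10))*0 + (3*(1 - 1*(-2)) + 3) = (-1/19)*0 + (3*(1 + 2) + 3) = ((1/19)*(-1))*0 + (3*3 + 3) = -1/19*0 + (9 + 3) = 0 + 12 = 12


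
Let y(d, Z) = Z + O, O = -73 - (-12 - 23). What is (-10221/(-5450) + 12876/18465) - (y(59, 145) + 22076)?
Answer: -148807377519/6708950 ≈ -22180.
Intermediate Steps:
O = -38 (O = -73 - 1*(-35) = -73 + 35 = -38)
y(d, Z) = -38 + Z (y(d, Z) = Z - 38 = -38 + Z)
(-10221/(-5450) + 12876/18465) - (y(59, 145) + 22076) = (-10221/(-5450) + 12876/18465) - ((-38 + 145) + 22076) = (-10221*(-1/5450) + 12876*(1/18465)) - (107 + 22076) = (10221/5450 + 4292/6155) - 1*22183 = 17260331/6708950 - 22183 = -148807377519/6708950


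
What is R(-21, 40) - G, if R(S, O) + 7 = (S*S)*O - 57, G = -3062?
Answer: 20638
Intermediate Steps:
R(S, O) = -64 + O*S² (R(S, O) = -7 + ((S*S)*O - 57) = -7 + (S²*O - 57) = -7 + (O*S² - 57) = -7 + (-57 + O*S²) = -64 + O*S²)
R(-21, 40) - G = (-64 + 40*(-21)²) - 1*(-3062) = (-64 + 40*441) + 3062 = (-64 + 17640) + 3062 = 17576 + 3062 = 20638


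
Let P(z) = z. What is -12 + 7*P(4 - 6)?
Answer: -26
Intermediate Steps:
-12 + 7*P(4 - 6) = -12 + 7*(4 - 6) = -12 + 7*(-2) = -12 - 14 = -26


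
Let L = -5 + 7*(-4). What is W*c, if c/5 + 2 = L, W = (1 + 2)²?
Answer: -1575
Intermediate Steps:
W = 9 (W = 3² = 9)
L = -33 (L = -5 - 28 = -33)
c = -175 (c = -10 + 5*(-33) = -10 - 165 = -175)
W*c = 9*(-175) = -1575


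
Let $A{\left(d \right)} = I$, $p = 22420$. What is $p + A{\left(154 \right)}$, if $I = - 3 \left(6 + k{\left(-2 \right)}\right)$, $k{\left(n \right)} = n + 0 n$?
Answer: $22408$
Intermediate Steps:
$k{\left(n \right)} = n$ ($k{\left(n \right)} = n + 0 = n$)
$I = -12$ ($I = - 3 \left(6 - 2\right) = \left(-3\right) 4 = -12$)
$A{\left(d \right)} = -12$
$p + A{\left(154 \right)} = 22420 - 12 = 22408$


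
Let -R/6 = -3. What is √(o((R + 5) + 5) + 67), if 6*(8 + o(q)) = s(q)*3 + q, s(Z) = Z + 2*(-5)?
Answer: √654/3 ≈ 8.5245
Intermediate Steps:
R = 18 (R = -6*(-3) = 18)
s(Z) = -10 + Z (s(Z) = Z - 10 = -10 + Z)
o(q) = -13 + 2*q/3 (o(q) = -8 + ((-10 + q)*3 + q)/6 = -8 + ((-30 + 3*q) + q)/6 = -8 + (-30 + 4*q)/6 = -8 + (-5 + 2*q/3) = -13 + 2*q/3)
√(o((R + 5) + 5) + 67) = √((-13 + 2*((18 + 5) + 5)/3) + 67) = √((-13 + 2*(23 + 5)/3) + 67) = √((-13 + (⅔)*28) + 67) = √((-13 + 56/3) + 67) = √(17/3 + 67) = √(218/3) = √654/3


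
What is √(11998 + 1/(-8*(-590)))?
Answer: √16706015495/1180 ≈ 109.54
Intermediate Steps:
√(11998 + 1/(-8*(-590))) = √(11998 + 1/4720) = √(56630561/4720) = √16706015495/1180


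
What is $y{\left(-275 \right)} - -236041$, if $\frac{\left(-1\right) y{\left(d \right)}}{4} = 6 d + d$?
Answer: $243741$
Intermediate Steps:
$y{\left(d \right)} = - 28 d$ ($y{\left(d \right)} = - 4 \left(6 d + d\right) = - 4 \cdot 7 d = - 28 d$)
$y{\left(-275 \right)} - -236041 = \left(-28\right) \left(-275\right) - -236041 = 7700 + 236041 = 243741$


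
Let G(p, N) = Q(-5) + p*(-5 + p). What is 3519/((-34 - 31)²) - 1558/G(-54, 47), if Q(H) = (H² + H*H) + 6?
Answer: 2413024/6848725 ≈ 0.35233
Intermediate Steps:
Q(H) = 6 + 2*H² (Q(H) = (H² + H²) + 6 = 2*H² + 6 = 6 + 2*H²)
G(p, N) = 56 + p*(-5 + p) (G(p, N) = (6 + 2*(-5)²) + p*(-5 + p) = (6 + 2*25) + p*(-5 + p) = (6 + 50) + p*(-5 + p) = 56 + p*(-5 + p))
3519/((-34 - 31)²) - 1558/G(-54, 47) = 3519/((-34 - 31)²) - 1558/(56 + (-54)² - 5*(-54)) = 3519/((-65)²) - 1558/(56 + 2916 + 270) = 3519/4225 - 1558/3242 = 3519*(1/4225) - 1558*1/3242 = 3519/4225 - 779/1621 = 2413024/6848725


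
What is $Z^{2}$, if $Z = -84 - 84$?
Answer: $28224$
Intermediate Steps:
$Z = -168$ ($Z = -84 - 84 = -168$)
$Z^{2} = \left(-168\right)^{2} = 28224$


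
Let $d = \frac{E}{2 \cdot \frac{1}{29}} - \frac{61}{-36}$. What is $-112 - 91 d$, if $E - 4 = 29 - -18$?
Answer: $- \frac{2432185}{36} \approx -67561.0$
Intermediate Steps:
$E = 51$ ($E = 4 + \left(29 - -18\right) = 4 + \left(29 + 18\right) = 4 + 47 = 51$)
$d = \frac{26683}{36}$ ($d = \frac{51}{2 \cdot \frac{1}{29}} - \frac{61}{-36} = \frac{51}{2 \cdot \frac{1}{29}} - - \frac{61}{36} = \frac{51}{\frac{2}{29}} + \frac{61}{36} = 51 \cdot \frac{29}{2} + \frac{61}{36} = \frac{1479}{2} + \frac{61}{36} = \frac{26683}{36} \approx 741.19$)
$-112 - 91 d = -112 - \frac{2428153}{36} = - \frac{2432185}{36}$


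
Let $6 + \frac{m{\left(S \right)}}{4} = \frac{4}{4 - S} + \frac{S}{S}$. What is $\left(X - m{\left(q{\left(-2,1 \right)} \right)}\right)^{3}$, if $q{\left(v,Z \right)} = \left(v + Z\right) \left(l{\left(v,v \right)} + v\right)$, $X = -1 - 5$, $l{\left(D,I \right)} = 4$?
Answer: $\frac{39304}{27} \approx 1455.7$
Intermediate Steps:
$X = -6$
$q{\left(v,Z \right)} = \left(4 + v\right) \left(Z + v\right)$ ($q{\left(v,Z \right)} = \left(v + Z\right) \left(4 + v\right) = \left(Z + v\right) \left(4 + v\right) = \left(4 + v\right) \left(Z + v\right)$)
$m{\left(S \right)} = -20 + \frac{16}{4 - S}$ ($m{\left(S \right)} = -24 + 4 \left(\frac{4}{4 - S} + \frac{S}{S}\right) = -24 + 4 \left(\frac{4}{4 - S} + 1\right) = -24 + 4 \left(1 + \frac{4}{4 - S}\right) = -24 + \left(4 + \frac{16}{4 - S}\right) = -20 + \frac{16}{4 - S}$)
$\left(X - m{\left(q{\left(-2,1 \right)} \right)}\right)^{3} = \left(-6 - \frac{4 \left(16 - 5 \left(\left(-2\right)^{2} + 4 \cdot 1 + 4 \left(-2\right) + 1 \left(-2\right)\right)\right)}{-4 + \left(\left(-2\right)^{2} + 4 \cdot 1 + 4 \left(-2\right) + 1 \left(-2\right)\right)}\right)^{3} = \left(-6 - \frac{4 \left(16 - 5 \left(4 + 4 - 8 - 2\right)\right)}{-4 + \left(4 + 4 - 8 - 2\right)}\right)^{3} = \left(-6 - \frac{4 \left(16 - -10\right)}{-4 - 2}\right)^{3} = \left(-6 - \frac{4 \left(16 + 10\right)}{-6}\right)^{3} = \left(-6 - 4 \left(- \frac{1}{6}\right) 26\right)^{3} = \left(-6 - - \frac{52}{3}\right)^{3} = \left(-6 + \frac{52}{3}\right)^{3} = \left(\frac{34}{3}\right)^{3} = \frac{39304}{27}$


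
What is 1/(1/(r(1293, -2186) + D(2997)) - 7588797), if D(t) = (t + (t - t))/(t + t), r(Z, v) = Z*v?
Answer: -5652995/42899431497017 ≈ -1.3177e-7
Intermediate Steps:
D(t) = ½ (D(t) = (t + 0)/((2*t)) = t*(1/(2*t)) = ½)
1/(1/(r(1293, -2186) + D(2997)) - 7588797) = 1/(1/(1293*(-2186) + ½) - 7588797) = 1/(1/(-2826498 + ½) - 7588797) = 1/(1/(-5652995/2) - 7588797) = 1/(-2/5652995 - 7588797) = 1/(-42899431497017/5652995) = -5652995/42899431497017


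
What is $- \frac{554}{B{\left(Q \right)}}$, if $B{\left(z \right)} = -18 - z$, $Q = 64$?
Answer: $\frac{277}{41} \approx 6.7561$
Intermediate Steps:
$- \frac{554}{B{\left(Q \right)}} = - \frac{554}{-18 - 64} = - \frac{554}{-82} = \left(-554\right) \left(- \frac{1}{82}\right) = \frac{277}{41}$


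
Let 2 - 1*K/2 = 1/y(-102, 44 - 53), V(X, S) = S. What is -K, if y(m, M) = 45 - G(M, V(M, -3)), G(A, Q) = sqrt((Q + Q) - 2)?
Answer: -8042/2033 + 4*I*sqrt(2)/2033 ≈ -3.9557 + 0.0027825*I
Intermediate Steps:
G(A, Q) = sqrt(-2 + 2*Q) (G(A, Q) = sqrt(2*Q - 2) = sqrt(-2 + 2*Q))
y(m, M) = 45 - 2*I*sqrt(2) (y(m, M) = 45 - sqrt(-2 + 2*(-3)) = 45 - sqrt(-2 - 6) = 45 - sqrt(-8) = 45 - 2*I*sqrt(2))
K = 4 - 2/(45 - 2*I*sqrt(2)) ≈ 3.9557 - 0.0027825*I
-K = -(8042/2033 - 4*I*sqrt(2)/2033) = -8042/2033 + 4*I*sqrt(2)/2033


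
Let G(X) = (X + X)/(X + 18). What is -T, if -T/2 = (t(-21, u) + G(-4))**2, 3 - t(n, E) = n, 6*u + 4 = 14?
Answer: 53792/49 ≈ 1097.8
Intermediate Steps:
u = 5/3 (u = -2/3 + (1/6)*14 = -2/3 + 7/3 = 5/3 ≈ 1.6667)
t(n, E) = 3 - n
G(X) = 2*X/(18 + X) (G(X) = (2*X)/(18 + X) = 2*X/(18 + X))
T = -53792/49 (T = -2*((3 - 1*(-21)) + 2*(-4)/(18 - 4))**2 = -2*((3 + 21) + 2*(-4)/14)**2 = -2*(24 + 2*(-4)*(1/14))**2 = -2*(24 - 4/7)**2 = -2*(164/7)**2 = -2*26896/49 = -53792/49 ≈ -1097.8)
-T = -1*(-53792/49) = 53792/49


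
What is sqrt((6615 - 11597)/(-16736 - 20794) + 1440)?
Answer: sqrt(56345229735)/6255 ≈ 37.949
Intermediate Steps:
sqrt((6615 - 11597)/(-16736 - 20794) + 1440) = sqrt(-4982/(-37530) + 1440) = sqrt(-4982*(-1/37530) + 1440) = sqrt(2491/18765 + 1440) = sqrt(27024091/18765) = sqrt(56345229735)/6255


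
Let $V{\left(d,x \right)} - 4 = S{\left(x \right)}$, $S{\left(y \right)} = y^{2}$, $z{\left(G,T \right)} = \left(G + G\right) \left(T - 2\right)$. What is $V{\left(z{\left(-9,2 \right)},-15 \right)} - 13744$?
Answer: $-13515$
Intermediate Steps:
$z{\left(G,T \right)} = 2 G \left(-2 + T\right)$
$V{\left(d,x \right)} = 4 + x^{2}$
$V{\left(z{\left(-9,2 \right)},-15 \right)} - 13744 = \left(4 + \left(-15\right)^{2}\right) - 13744 = \left(4 + 225\right) - 13744 = 229 - 13744 = -13515$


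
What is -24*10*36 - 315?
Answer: -8955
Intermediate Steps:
-24*10*36 - 315 = -240*36 - 315 = -8640 - 315 = -8955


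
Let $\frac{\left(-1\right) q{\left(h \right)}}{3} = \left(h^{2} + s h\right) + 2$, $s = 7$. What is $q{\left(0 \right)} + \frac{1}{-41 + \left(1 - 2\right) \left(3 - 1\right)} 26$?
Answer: $- \frac{284}{43} \approx -6.6047$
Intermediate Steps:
$q{\left(h \right)} = -6 - 21 h - 3 h^{2}$ ($q{\left(h \right)} = - 3 \left(\left(h^{2} + 7 h\right) + 2\right) = - 3 \left(2 + h^{2} + 7 h\right) = -6 - 21 h - 3 h^{2}$)
$q{\left(0 \right)} + \frac{1}{-41 + \left(1 - 2\right) \left(3 - 1\right)} 26 = \left(-6 - 0 - 3 \cdot 0^{2}\right) + \frac{1}{-41 + \left(1 - 2\right) \left(3 - 1\right)} 26 = \left(-6 + 0 - 0\right) + \frac{1}{-41 - 2} \cdot 26 = \left(-6 + 0 + 0\right) + \frac{1}{-41 - 2} \cdot 26 = -6 + \frac{1}{-43} \cdot 26 = -6 - \frac{26}{43} = - \frac{284}{43}$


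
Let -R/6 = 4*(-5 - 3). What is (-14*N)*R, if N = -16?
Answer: 43008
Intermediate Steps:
R = 192 (R = -24*(-5 - 3) = -24*(-8) = -6*(-32) = 192)
(-14*N)*R = -14*(-16)*192 = 224*192 = 43008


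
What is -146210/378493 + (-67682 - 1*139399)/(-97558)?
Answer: 64114753753/36925020094 ≈ 1.7363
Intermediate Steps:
-146210/378493 + (-67682 - 1*139399)/(-97558) = -146210*1/378493 + (-67682 - 139399)*(-1/97558) = -146210/378493 - 207081*(-1/97558) = -146210/378493 + 207081/97558 = 64114753753/36925020094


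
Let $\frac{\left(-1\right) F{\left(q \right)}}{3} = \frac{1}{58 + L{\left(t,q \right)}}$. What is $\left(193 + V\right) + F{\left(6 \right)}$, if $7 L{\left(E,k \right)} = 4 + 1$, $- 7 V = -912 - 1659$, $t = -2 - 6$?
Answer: $\frac{537265}{959} \approx 560.23$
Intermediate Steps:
$t = -8$ ($t = -2 - 6 = -8$)
$V = \frac{2571}{7}$ ($V = - \frac{-912 - 1659}{7} = \left(- \frac{1}{7}\right) \left(-2571\right) = \frac{2571}{7} \approx 367.29$)
$L{\left(E,k \right)} = \frac{5}{7}$ ($L{\left(E,k \right)} = \frac{4 + 1}{7} = \frac{1}{7} \cdot 5 = \frac{5}{7}$)
$F{\left(q \right)} = - \frac{7}{137}$ ($F{\left(q \right)} = - \frac{3}{58 + \frac{5}{7}} = - \frac{3}{\frac{411}{7}} = \left(-3\right) \frac{7}{411} = - \frac{7}{137}$)
$\left(193 + V\right) + F{\left(6 \right)} = \left(193 + \frac{2571}{7}\right) - \frac{7}{137} = \frac{3922}{7} - \frac{7}{137} = \frac{537265}{959}$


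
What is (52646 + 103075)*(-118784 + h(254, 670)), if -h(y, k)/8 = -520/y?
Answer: -2348815834848/127 ≈ -1.8495e+10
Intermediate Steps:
h(y, k) = 4160/y (h(y, k) = -(-4160)/y = 4160/y)
(52646 + 103075)*(-118784 + h(254, 670)) = (52646 + 103075)*(-118784 + 4160/254) = 155721*(-118784 + 4160*(1/254)) = 155721*(-118784 + 2080/127) = 155721*(-15083488/127) = -2348815834848/127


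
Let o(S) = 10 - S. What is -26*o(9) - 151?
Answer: -177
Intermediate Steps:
-26*o(9) - 151 = -26*(10 - 1*9) - 151 = -26*(10 - 9) - 151 = -26*1 - 151 = -26 - 151 = -177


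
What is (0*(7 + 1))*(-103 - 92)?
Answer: 0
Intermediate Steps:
(0*(7 + 1))*(-103 - 92) = (0*8)*(-195) = 0*(-195) = 0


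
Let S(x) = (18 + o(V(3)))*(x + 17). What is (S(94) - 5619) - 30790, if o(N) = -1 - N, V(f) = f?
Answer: -34855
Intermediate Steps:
S(x) = 238 + 14*x (S(x) = (18 + (-1 - 1*3))*(x + 17) = (18 + (-1 - 3))*(17 + x) = (18 - 4)*(17 + x) = 14*(17 + x) = 238 + 14*x)
(S(94) - 5619) - 30790 = ((238 + 14*94) - 5619) - 30790 = ((238 + 1316) - 5619) - 30790 = (1554 - 5619) - 30790 = -4065 - 30790 = -34855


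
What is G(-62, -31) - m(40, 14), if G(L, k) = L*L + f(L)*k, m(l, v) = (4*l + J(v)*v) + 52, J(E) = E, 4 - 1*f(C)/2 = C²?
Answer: 241516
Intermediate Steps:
f(C) = 8 - 2*C²
m(l, v) = 52 + v² + 4*l (m(l, v) = (4*l + v*v) + 52 = (4*l + v²) + 52 = (v² + 4*l) + 52 = 52 + v² + 4*l)
G(L, k) = L² + k*(8 - 2*L²) (G(L, k) = L*L + (8 - 2*L²)*k = L² + k*(8 - 2*L²))
G(-62, -31) - m(40, 14) = ((-62)² - 2*(-31)*(-4 + (-62)²)) - (52 + 14² + 4*40) = (3844 - 2*(-31)*(-4 + 3844)) - (52 + 196 + 160) = (3844 - 2*(-31)*3840) - 1*408 = (3844 + 238080) - 408 = 241924 - 408 = 241516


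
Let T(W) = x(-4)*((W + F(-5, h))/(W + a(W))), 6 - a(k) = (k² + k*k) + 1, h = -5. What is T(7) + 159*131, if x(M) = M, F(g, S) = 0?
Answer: 895661/43 ≈ 20829.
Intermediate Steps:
a(k) = 5 - 2*k² (a(k) = 6 - ((k² + k*k) + 1) = 6 - ((k² + k²) + 1) = 6 - (2*k² + 1) = 6 - (1 + 2*k²) = 6 + (-1 - 2*k²) = 5 - 2*k²)
T(W) = -4*W/(5 + W - 2*W²) (T(W) = -4*(W + 0)/(W + (5 - 2*W²)) = -4*W/(5 + W - 2*W²))
T(7) + 159*131 = 4*7/(-5 - 1*7 + 2*7²) + 159*131 = 4*7/(-5 - 7 + 2*49) + 20829 = 4*7/(-5 - 7 + 98) + 20829 = 4*7/86 + 20829 = 4*7*(1/86) + 20829 = 14/43 + 20829 = 895661/43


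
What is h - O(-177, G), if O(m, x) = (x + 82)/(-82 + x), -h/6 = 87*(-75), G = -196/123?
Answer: 201275095/5141 ≈ 39151.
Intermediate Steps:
G = -196/123 (G = -196*1/123 = -196/123 ≈ -1.5935)
h = 39150 (h = -522*(-75) = -6*(-6525) = 39150)
O(m, x) = (82 + x)/(-82 + x)
h - O(-177, G) = 39150 - (82 - 196/123)/(-82 - 196/123) = 39150 - 9890/((-10282/123)*123) = 39150 - (-123)*9890/(10282*123) = 39150 - 1*(-4945/5141) = 39150 + 4945/5141 = 201275095/5141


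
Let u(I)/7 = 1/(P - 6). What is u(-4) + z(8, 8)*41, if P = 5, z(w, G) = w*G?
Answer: 2617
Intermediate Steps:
z(w, G) = G*w
u(I) = -7 (u(I) = 7/(5 - 6) = 7/(-1) = 7*(-1) = -7)
u(-4) + z(8, 8)*41 = -7 + (8*8)*41 = -7 + 64*41 = -7 + 2624 = 2617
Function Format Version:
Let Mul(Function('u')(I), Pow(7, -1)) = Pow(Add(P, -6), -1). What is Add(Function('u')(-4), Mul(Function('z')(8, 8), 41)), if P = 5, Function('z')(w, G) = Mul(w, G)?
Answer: 2617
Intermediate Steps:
Function('z')(w, G) = Mul(G, w)
Function('u')(I) = -7 (Function('u')(I) = Mul(7, Pow(Add(5, -6), -1)) = Mul(7, Pow(-1, -1)) = Mul(7, -1) = -7)
Add(Function('u')(-4), Mul(Function('z')(8, 8), 41)) = Add(-7, Mul(Mul(8, 8), 41)) = Add(-7, Mul(64, 41)) = Add(-7, 2624) = 2617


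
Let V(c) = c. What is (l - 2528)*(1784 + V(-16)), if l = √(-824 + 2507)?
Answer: -4469504 + 5304*√187 ≈ -4.3970e+6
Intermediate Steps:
l = 3*√187 (l = √1683 = 3*√187 ≈ 41.024)
(l - 2528)*(1784 + V(-16)) = (3*√187 - 2528)*(1784 - 16) = (-2528 + 3*√187)*1768 = -4469504 + 5304*√187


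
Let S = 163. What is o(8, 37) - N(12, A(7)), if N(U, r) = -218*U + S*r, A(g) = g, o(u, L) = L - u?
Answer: 1504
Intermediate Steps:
N(U, r) = -218*U + 163*r
o(8, 37) - N(12, A(7)) = (37 - 1*8) - (-218*12 + 163*7) = (37 - 8) - (-2616 + 1141) = 29 - 1*(-1475) = 29 + 1475 = 1504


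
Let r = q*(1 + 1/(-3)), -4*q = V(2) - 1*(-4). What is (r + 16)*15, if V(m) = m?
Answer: 225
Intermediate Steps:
q = -3/2 (q = -(2 - 1*(-4))/4 = -(2 + 4)/4 = -¼*6 = -3/2 ≈ -1.5000)
r = -1 (r = -3*(1 + 1/(-3))/2 = -3*(1 - ⅓)/2 = -3/2*⅔ = -1)
(r + 16)*15 = (-1 + 16)*15 = 15*15 = 225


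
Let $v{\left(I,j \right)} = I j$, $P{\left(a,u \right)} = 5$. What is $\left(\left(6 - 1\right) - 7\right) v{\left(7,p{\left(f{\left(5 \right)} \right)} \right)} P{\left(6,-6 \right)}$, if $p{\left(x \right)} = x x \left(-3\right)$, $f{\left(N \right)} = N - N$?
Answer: $0$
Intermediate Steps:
$f{\left(N \right)} = 0$
$p{\left(x \right)} = - 3 x^{2}$ ($p{\left(x \right)} = x^{2} \left(-3\right) = - 3 x^{2}$)
$\left(\left(6 - 1\right) - 7\right) v{\left(7,p{\left(f{\left(5 \right)} \right)} \right)} P{\left(6,-6 \right)} = \left(\left(6 - 1\right) - 7\right) 7 \left(- 3 \cdot 0^{2}\right) 5 = \left(5 - 7\right) 7 \left(\left(-3\right) 0\right) 5 = - 2 \cdot 7 \cdot 0 \cdot 5 = \left(-2\right) 0 \cdot 5 = 0 \cdot 5 = 0$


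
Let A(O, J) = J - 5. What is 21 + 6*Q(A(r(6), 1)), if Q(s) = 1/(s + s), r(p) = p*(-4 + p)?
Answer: 81/4 ≈ 20.250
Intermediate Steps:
A(O, J) = -5 + J
Q(s) = 1/(2*s)
21 + 6*Q(A(r(6), 1)) = 21 + 6*(1/(2*(-5 + 1))) = 21 + 6*((½)/(-4)) = 21 + 6*((½)*(-¼)) = 21 + 6*(-⅛) = 21 - ¾ = 81/4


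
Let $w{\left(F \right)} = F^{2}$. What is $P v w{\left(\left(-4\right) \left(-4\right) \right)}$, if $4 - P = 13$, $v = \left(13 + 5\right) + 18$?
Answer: $-82944$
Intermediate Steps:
$v = 36$ ($v = 18 + 18 = 36$)
$P = -9$ ($P = 4 - 13 = -9$)
$P v w{\left(\left(-4\right) \left(-4\right) \right)} = \left(-9\right) 36 \left(\left(-4\right) \left(-4\right)\right)^{2} = - 324 \cdot 16^{2} = \left(-324\right) 256 = -82944$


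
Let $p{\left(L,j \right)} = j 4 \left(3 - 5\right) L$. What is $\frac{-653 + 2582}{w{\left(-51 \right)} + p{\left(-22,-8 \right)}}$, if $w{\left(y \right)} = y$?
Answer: $- \frac{1929}{1459} \approx -1.3221$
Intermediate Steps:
$p{\left(L,j \right)} = - 8 L j$ ($p{\left(L,j \right)} = j 4 \left(-2\right) L = j \left(-8\right) L = - 8 j L = - 8 L j$)
$\frac{-653 + 2582}{w{\left(-51 \right)} + p{\left(-22,-8 \right)}} = \frac{-653 + 2582}{-51 - \left(-176\right) \left(-8\right)} = \frac{1929}{-51 - 1408} = \frac{1929}{-1459} = 1929 \left(- \frac{1}{1459}\right) = - \frac{1929}{1459}$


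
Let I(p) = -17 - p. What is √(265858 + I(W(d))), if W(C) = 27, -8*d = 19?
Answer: √265814 ≈ 515.57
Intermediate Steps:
d = -19/8 (d = -⅛*19 = -19/8 ≈ -2.3750)
√(265858 + I(W(d))) = √(265858 + (-17 - 1*27)) = √(265858 + (-17 - 27)) = √(265858 - 44) = √265814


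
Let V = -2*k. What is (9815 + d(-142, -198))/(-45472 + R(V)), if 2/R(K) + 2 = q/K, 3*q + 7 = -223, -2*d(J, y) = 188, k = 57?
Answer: -2206667/10322486 ≈ -0.21377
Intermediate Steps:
d(J, y) = -94 (d(J, y) = -½*188 = -94)
q = -230/3 (q = -7/3 + (⅓)*(-223) = -7/3 - 223/3 = -230/3 ≈ -76.667)
V = -114 (V = -2*57 = -114)
R(K) = 2/(-2 - 230/(3*K))
(9815 + d(-142, -198))/(-45472 + R(V)) = (9815 - 94)/(-45472 - 3*(-114)/(115 + 3*(-114))) = 9721/(-45472 - 3*(-114)/(115 - 342)) = 9721/(-45472 - 3*(-114)/(-227)) = 9721/(-45472 - 3*(-114)*(-1/227)) = 9721/(-45472 - 342/227) = 9721/(-10322486/227) = 9721*(-227/10322486) = -2206667/10322486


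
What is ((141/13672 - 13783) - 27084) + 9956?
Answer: -422615051/13672 ≈ -30911.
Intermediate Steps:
((141/13672 - 13783) - 27084) + 9956 = (-188441035/13672 - 27084) + 9956 = -558733483/13672 + 9956 = -422615051/13672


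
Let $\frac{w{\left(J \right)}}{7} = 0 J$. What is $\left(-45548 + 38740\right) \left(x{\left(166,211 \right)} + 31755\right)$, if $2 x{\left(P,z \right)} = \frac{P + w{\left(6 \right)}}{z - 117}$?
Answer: $- \frac{10161120412}{47} \approx -2.1619 \cdot 10^{8}$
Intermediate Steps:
$w{\left(J \right)} = 0$ ($w{\left(J \right)} = 7 \cdot 0 J = 7 \cdot 0 = 0$)
$x{\left(P,z \right)} = \frac{P}{2 \left(-117 + z\right)}$ ($x{\left(P,z \right)} = \frac{\left(P + 0\right) \frac{1}{z - 117}}{2} = \frac{P \frac{1}{-117 + z}}{2} = \frac{P}{2 \left(-117 + z\right)}$)
$\left(-45548 + 38740\right) \left(x{\left(166,211 \right)} + 31755\right) = \left(-45548 + 38740\right) \left(\frac{1}{2} \cdot 166 \frac{1}{-117 + 211} + 31755\right) = - 6808 \left(\frac{1}{2} \cdot 166 \cdot \frac{1}{94} + 31755\right) = - 6808 \left(\frac{83}{94} + 31755\right) = \left(-6808\right) \frac{2985053}{94} = - \frac{10161120412}{47}$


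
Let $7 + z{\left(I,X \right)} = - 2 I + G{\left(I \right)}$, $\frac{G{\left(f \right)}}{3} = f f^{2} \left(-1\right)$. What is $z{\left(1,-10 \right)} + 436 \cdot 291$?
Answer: $126864$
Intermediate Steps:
$G{\left(f \right)} = - 3 f^{3}$ ($G{\left(f \right)} = 3 f f^{2} \left(-1\right) = 3 f^{3} \left(-1\right) = 3 \left(- f^{3}\right) = - 3 f^{3}$)
$z{\left(I,X \right)} = -7 - 3 I^{3} - 2 I$ ($z{\left(I,X \right)} = -7 - \left(2 I + 3 I^{3}\right) = -7 - 3 I^{3} - 2 I$)
$z{\left(1,-10 \right)} + 436 \cdot 291 = \left(-7 - 3 \cdot 1^{3} - 2\right) + 436 \cdot 291 = \left(-7 - 3 - 2\right) + 126876 = -12 + 126876 = 126864$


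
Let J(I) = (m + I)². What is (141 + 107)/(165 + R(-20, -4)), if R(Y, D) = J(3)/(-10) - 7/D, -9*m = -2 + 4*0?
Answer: 401760/268453 ≈ 1.4966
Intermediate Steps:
m = 2/9 (m = -(-2 + 4*0)/9 = -(-2 + 0)/9 = -⅑*(-2) = 2/9 ≈ 0.22222)
J(I) = (2/9 + I)²
R(Y, D) = -841/810 - 7/D (R(Y, D) = ((2 + 9*3)²/81)/(-10) - 7/D = ((2 + 27)²/81)*(-⅒) - 7/D = ((1/81)*29²)*(-⅒) - 7/D = ((1/81)*841)*(-⅒) - 7/D = (841/81)*(-⅒) - 7/D = -841/810 - 7/D)
(141 + 107)/(165 + R(-20, -4)) = (141 + 107)/(165 + (-841/810 - 7/(-4))) = 248/(165 + (-841/810 - 7*(-¼))) = 248/(165 + (-841/810 + 7/4)) = 248/(165 + 1153/1620) = 248/(268453/1620) = 248*(1620/268453) = 401760/268453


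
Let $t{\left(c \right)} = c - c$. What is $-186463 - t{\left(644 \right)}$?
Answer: $-186463$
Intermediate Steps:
$t{\left(c \right)} = 0$
$-186463 - t{\left(644 \right)} = -186463 - 0 = -186463 + 0 = -186463$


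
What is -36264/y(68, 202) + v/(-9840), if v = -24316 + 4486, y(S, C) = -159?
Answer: 3999897/17384 ≈ 230.09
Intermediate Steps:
v = -19830
-36264/y(68, 202) + v/(-9840) = -36264/(-159) - 19830/(-9840) = -36264*(-1/159) - 19830*(-1/9840) = 12088/53 + 661/328 = 3999897/17384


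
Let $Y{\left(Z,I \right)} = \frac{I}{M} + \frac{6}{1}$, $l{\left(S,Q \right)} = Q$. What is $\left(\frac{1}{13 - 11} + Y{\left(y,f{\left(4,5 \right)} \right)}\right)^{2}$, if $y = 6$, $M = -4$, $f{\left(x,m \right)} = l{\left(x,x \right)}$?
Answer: $\frac{121}{4} \approx 30.25$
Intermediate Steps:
$f{\left(x,m \right)} = x$
$Y{\left(Z,I \right)} = 6 - \frac{I}{4}$ ($Y{\left(Z,I \right)} = \frac{I}{-4} + \frac{6}{1} = I \left(- \frac{1}{4}\right) + 6 \cdot 1 = - \frac{I}{4} + 6 = 6 - \frac{I}{4}$)
$\left(\frac{1}{13 - 11} + Y{\left(y,f{\left(4,5 \right)} \right)}\right)^{2} = \left(\frac{1}{13 - 11} + \left(6 - 1\right)\right)^{2} = \left(\frac{1}{2} + \left(6 - 1\right)\right)^{2} = \left(\frac{1}{2} + 5\right)^{2} = \left(\frac{11}{2}\right)^{2} = \frac{121}{4}$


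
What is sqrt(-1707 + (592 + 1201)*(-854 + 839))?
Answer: 3*I*sqrt(3178) ≈ 169.12*I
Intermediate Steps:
sqrt(-1707 + (592 + 1201)*(-854 + 839)) = sqrt(-1707 + 1793*(-15)) = sqrt(-1707 - 26895) = sqrt(-28602) = 3*I*sqrt(3178)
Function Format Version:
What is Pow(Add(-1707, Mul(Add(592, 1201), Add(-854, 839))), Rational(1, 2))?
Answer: Mul(3, I, Pow(3178, Rational(1, 2))) ≈ Mul(169.12, I)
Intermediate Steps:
Pow(Add(-1707, Mul(Add(592, 1201), Add(-854, 839))), Rational(1, 2)) = Pow(Add(-1707, Mul(1793, -15)), Rational(1, 2)) = Pow(Add(-1707, -26895), Rational(1, 2)) = Pow(-28602, Rational(1, 2)) = Mul(3, I, Pow(3178, Rational(1, 2)))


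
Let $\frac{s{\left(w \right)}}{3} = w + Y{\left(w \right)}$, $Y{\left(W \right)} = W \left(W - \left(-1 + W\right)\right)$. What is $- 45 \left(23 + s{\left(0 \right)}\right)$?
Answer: $-1035$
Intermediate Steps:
$Y{\left(W \right)} = W$ ($Y{\left(W \right)} = W 1 = W$)
$s{\left(w \right)} = 6 w$ ($s{\left(w \right)} = 3 \left(w + w\right) = 3 \cdot 2 w = 6 w$)
$- 45 \left(23 + s{\left(0 \right)}\right) = - 45 \left(23 + 6 \cdot 0\right) = - 45 \left(23 + 0\right) = \left(-45\right) 23 = -1035$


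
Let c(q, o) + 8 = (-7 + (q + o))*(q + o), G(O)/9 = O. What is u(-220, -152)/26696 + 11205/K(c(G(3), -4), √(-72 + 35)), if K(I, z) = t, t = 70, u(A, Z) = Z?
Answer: 7477951/46718 ≈ 160.07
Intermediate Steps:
G(O) = 9*O
c(q, o) = -8 + (o + q)*(-7 + o + q) (c(q, o) = -8 + (-7 + (q + o))*(q + o) = -8 + (-7 + (o + q))*(o + q) = -8 + (-7 + o + q)*(o + q) = -8 + (o + q)*(-7 + o + q))
K(I, z) = 70
u(-220, -152)/26696 + 11205/K(c(G(3), -4), √(-72 + 35)) = -152/26696 + 11205/70 = -152*1/26696 + 11205*(1/70) = -19/3337 + 2241/14 = 7477951/46718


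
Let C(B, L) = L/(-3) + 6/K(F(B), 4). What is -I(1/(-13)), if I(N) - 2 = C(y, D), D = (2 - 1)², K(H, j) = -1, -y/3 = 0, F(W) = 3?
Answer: 13/3 ≈ 4.3333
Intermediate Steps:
y = 0 (y = -3*0 = 0)
D = 1 (D = 1² = 1)
C(B, L) = -6 - L/3 (C(B, L) = L/(-3) + 6/(-1) = L*(-⅓) + 6*(-1) = -L/3 - 6 = -6 - L/3)
I(N) = -13/3 (I(N) = 2 + (-6 - ⅓*1) = 2 + (-6 - ⅓) = 2 - 19/3 = -13/3)
-I(1/(-13)) = -1*(-13/3) = 13/3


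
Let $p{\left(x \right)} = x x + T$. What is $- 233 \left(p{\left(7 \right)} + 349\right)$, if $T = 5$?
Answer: $-93899$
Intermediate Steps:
$p{\left(x \right)} = 5 + x^{2}$ ($p{\left(x \right)} = x x + 5 = x^{2} + 5 = 5 + x^{2}$)
$- 233 \left(p{\left(7 \right)} + 349\right) = - 233 \left(\left(5 + 7^{2}\right) + 349\right) = - 233 \left(\left(5 + 49\right) + 349\right) = - 233 \left(54 + 349\right) = \left(-233\right) 403 = -93899$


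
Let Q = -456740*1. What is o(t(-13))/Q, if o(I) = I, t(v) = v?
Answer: 13/456740 ≈ 2.8463e-5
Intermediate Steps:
Q = -456740
o(t(-13))/Q = -13/(-456740) = -13*(-1/456740) = 13/456740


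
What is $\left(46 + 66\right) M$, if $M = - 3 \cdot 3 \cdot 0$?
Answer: $0$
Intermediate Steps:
$M = 0$ ($M = \left(-1\right) 9 \cdot 0 = \left(-9\right) 0 = 0$)
$\left(46 + 66\right) M = \left(46 + 66\right) 0 = 112 \cdot 0 = 0$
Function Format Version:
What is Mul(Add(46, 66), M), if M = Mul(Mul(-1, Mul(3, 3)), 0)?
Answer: 0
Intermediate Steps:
M = 0 (M = Mul(Mul(-1, 9), 0) = Mul(-9, 0) = 0)
Mul(Add(46, 66), M) = Mul(Add(46, 66), 0) = Mul(112, 0) = 0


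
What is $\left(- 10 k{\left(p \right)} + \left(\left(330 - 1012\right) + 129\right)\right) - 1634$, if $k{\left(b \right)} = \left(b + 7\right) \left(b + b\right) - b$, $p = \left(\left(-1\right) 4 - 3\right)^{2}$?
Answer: $-56577$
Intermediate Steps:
$p = 49$ ($p = \left(-4 - 3\right)^{2} = \left(-7\right)^{2} = 49$)
$k{\left(b \right)} = - b + 2 b \left(7 + b\right)$ ($k{\left(b \right)} = \left(7 + b\right) 2 b - b = 2 b \left(7 + b\right) - b = - b + 2 b \left(7 + b\right)$)
$\left(- 10 k{\left(p \right)} + \left(\left(330 - 1012\right) + 129\right)\right) - 1634 = \left(- 10 \cdot 49 \left(13 + 2 \cdot 49\right) + \left(\left(330 - 1012\right) + 129\right)\right) - 1634 = \left(- 10 \cdot 49 \left(13 + 98\right) + \left(-682 + 129\right)\right) - 1634 = \left(- 10 \cdot 49 \cdot 111 - 553\right) - 1634 = \left(\left(-10\right) 5439 - 553\right) - 1634 = \left(-54390 - 553\right) - 1634 = -54943 - 1634 = -56577$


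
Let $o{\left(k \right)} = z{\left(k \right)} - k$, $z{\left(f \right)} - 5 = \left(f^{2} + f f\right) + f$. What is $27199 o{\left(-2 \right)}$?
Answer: $353587$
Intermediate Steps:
$z{\left(f \right)} = 5 + f + 2 f^{2}$ ($z{\left(f \right)} = 5 + \left(\left(f^{2} + f f\right) + f\right) = 5 + \left(\left(f^{2} + f^{2}\right) + f\right) = 5 + \left(2 f^{2} + f\right) = 5 + \left(f + 2 f^{2}\right) = 5 + f + 2 f^{2}$)
$o{\left(k \right)} = 5 + 2 k^{2}$ ($o{\left(k \right)} = \left(5 + k + 2 k^{2}\right) - k = 5 + 2 k^{2}$)
$27199 o{\left(-2 \right)} = 27199 \left(5 + 2 \left(-2\right)^{2}\right) = 27199 \left(5 + 2 \cdot 4\right) = 27199 \left(5 + 8\right) = 27199 \cdot 13 = 353587$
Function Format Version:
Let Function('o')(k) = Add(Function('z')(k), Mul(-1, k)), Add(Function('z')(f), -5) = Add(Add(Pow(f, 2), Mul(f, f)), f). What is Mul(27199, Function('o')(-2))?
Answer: 353587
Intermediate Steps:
Function('z')(f) = Add(5, f, Mul(2, Pow(f, 2))) (Function('z')(f) = Add(5, Add(Add(Pow(f, 2), Mul(f, f)), f)) = Add(5, Add(Add(Pow(f, 2), Pow(f, 2)), f)) = Add(5, Add(Mul(2, Pow(f, 2)), f)) = Add(5, Add(f, Mul(2, Pow(f, 2)))) = Add(5, f, Mul(2, Pow(f, 2))))
Function('o')(k) = Add(5, Mul(2, Pow(k, 2))) (Function('o')(k) = Add(Add(5, k, Mul(2, Pow(k, 2))), Mul(-1, k)) = Add(5, Mul(2, Pow(k, 2))))
Mul(27199, Function('o')(-2)) = Mul(27199, Add(5, Mul(2, Pow(-2, 2)))) = Mul(27199, Add(5, Mul(2, 4))) = Mul(27199, Add(5, 8)) = Mul(27199, 13) = 353587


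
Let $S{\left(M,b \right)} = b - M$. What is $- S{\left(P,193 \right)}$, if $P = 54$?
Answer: $-139$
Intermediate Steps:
$- S{\left(P,193 \right)} = - (193 - 54) = \left(-1\right) 139 = -139$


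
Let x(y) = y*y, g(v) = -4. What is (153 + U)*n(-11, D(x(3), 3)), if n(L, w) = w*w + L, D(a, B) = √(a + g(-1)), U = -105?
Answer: -288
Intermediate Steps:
x(y) = y²
D(a, B) = √(-4 + a) (D(a, B) = √(a - 4) = √(-4 + a))
n(L, w) = L + w² (n(L, w) = w² + L = L + w²)
(153 + U)*n(-11, D(x(3), 3)) = (153 - 105)*(-11 + (√(-4 + 3²))²) = 48*(-11 + (√(-4 + 9))²) = 48*(-11 + (√5)²) = 48*(-11 + 5) = 48*(-6) = -288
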